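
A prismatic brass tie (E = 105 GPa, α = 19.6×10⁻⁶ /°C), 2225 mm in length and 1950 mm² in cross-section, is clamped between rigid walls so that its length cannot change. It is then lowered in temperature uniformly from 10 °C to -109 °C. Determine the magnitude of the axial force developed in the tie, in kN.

The ends cannot move, so σ = EαΔT = 105×10³ × 19.6×10⁻⁶ × 119 = 244.9 MPa.
P = AEαΔT = 1950 × 105×10³ × 19.6×10⁻⁶ × 119 = 477.6 kN (tensile).

P ≈ 478 kN (tensile)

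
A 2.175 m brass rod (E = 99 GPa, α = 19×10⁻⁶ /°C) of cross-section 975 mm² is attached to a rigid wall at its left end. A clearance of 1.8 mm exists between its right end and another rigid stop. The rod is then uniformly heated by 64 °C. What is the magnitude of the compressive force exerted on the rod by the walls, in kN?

If the wall were absent the rod would grow by αΔT L = 19×10⁻⁶ × 64 × 2175 = 2.645 mm.
After closing the 1.8 mm clearance, 2.645 − 1.8 = 0.8448 mm of expansion remains to be suppressed by the wall.
Compatibility: PL/(AE) = 0.8448 mm, so σ = P/A = E × (0.8448/2175) = 38.45 MPa.
Force on the wall = σA = 38.45 × 975 mm² = 37.49 kN.

P ≈ 37.5 kN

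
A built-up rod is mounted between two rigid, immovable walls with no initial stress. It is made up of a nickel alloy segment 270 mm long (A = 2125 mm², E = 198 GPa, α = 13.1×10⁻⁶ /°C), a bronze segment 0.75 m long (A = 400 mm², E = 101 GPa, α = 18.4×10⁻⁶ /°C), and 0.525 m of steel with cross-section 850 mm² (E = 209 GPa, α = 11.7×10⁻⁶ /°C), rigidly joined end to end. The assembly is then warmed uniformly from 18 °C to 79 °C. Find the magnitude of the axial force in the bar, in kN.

P ≈ 64.6 kN (compressive)

With the walls removed the bar would change length by δ_free = Σ αᵢΔT Lᵢ = 13.1×10⁻⁶×61×270 + 18.4×10⁻⁶×61×750 + 11.7×10⁻⁶×61×525 = 1.432 mm.
The walls prevent any net length change, so an axial force P (same in every segment) develops. Compatibility: P · Σ Lᵢ/(AᵢEᵢ) = δ_free.
The series flexibility is Σ Lᵢ/(AᵢEᵢ) = 270/(2125×198×10³) + 750/(400×101×10³) + 525/(850×209×10³) = 2.216×10⁻⁵ mm/N.
So P = 1.432 / 2.216×10⁻⁵ = 64.63 kN, compressive.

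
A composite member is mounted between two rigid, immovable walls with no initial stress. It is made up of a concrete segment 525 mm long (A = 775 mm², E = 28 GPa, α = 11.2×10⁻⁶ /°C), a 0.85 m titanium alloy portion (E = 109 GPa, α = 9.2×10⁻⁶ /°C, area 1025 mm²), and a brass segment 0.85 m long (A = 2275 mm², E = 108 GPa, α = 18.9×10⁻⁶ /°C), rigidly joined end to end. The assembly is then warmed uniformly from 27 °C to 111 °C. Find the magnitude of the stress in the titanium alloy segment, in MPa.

σ ≈ 69.2 MPa (compressive)

Free thermal expansion of the whole bar: Σ αᵢΔT Lᵢ = 11.2×10⁻⁶×84×525 + 9.2×10⁻⁶×84×850 + 18.9×10⁻⁶×84×850 = 2.5 mm.
Since the ends are fixed, an axial force P builds up, equal in every segment, with P · Σ Lᵢ/(AᵢEᵢ) = δ_free.
Σ Lᵢ/(AᵢEᵢ) = 525/(775×28×10³) + 850/(1025×109×10³) + 850/(2275×108×10³) = 3.526×10⁻⁵ mm/N.
So P = 2.5 / 3.526×10⁻⁵ = 70.91 kN, compressive.
σ_{titanium alloy} = P / A = 70910 / 1025 = 69.18 MPa.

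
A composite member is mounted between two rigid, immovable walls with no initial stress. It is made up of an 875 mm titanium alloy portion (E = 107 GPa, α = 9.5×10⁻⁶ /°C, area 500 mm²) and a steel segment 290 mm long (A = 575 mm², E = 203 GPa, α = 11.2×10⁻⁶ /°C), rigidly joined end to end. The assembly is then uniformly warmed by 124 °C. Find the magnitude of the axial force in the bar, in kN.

If the supports were absent, the total length change would be Σ αᵢΔT Lᵢ = 9.5×10⁻⁶×124×875 + 11.2×10⁻⁶×124×290 = 1.434 mm.
The walls prevent any net length change, so an axial force P (same in every segment) develops. Compatibility: P · Σ Lᵢ/(AᵢEᵢ) = δ_free.
The series flexibility is Σ Lᵢ/(AᵢEᵢ) = 875/(500×107×10³) + 290/(575×203×10³) = 1.884×10⁻⁵ mm/N.
Hence P = δ_free / Σ(L/AE) = 1.434/1.884×10⁻⁵ = 76.09 kN (compressive).

P ≈ 76.1 kN (compressive)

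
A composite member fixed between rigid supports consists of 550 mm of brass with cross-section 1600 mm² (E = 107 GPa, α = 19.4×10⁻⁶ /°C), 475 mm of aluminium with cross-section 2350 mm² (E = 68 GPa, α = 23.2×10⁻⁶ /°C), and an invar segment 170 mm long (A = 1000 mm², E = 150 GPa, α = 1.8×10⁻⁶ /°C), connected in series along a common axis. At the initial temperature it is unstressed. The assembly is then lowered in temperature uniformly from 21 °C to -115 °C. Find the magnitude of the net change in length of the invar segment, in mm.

|ΔL| ≈ 0.422 mm

Free thermal contraction of the whole bar: Σ αᵢΔT Lᵢ = 19.4×10⁻⁶×136×550 + 23.2×10⁻⁶×136×475 + 1.8×10⁻⁶×136×170 = 2.991 mm.
The walls prevent any net length change, so an axial force P (same in every segment) develops. Compatibility: P · Σ Lᵢ/(AᵢEᵢ) = δ_free.
The series flexibility is Σ Lᵢ/(AᵢEᵢ) = 550/(1600×107×10³) + 475/(2350×68×10³) + 170/(1000×150×10³) = 7.318×10⁻⁶ mm/N.
P = 2.991 / 7.318×10⁻⁶ = 408800 N = 408.8 kN, tensile.
For the invar segment, free thermal change = 1.8×10⁻⁶×136×170 = 0.04162 mm and elastic change from P = 408800×170/(1000×150×10³) = 0.4633 mm; these oppose, so the net change is 0.422 mm (segment lengthens).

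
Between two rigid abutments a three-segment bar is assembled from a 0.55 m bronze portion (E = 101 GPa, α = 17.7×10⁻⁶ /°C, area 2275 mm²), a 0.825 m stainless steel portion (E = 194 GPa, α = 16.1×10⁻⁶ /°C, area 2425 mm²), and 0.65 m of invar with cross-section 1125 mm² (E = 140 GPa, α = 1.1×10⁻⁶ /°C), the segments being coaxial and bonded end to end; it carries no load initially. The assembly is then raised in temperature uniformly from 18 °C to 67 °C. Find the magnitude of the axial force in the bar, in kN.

P ≈ 141 kN (compressive)

If the supports were absent, the total length change would be Σ αᵢΔT Lᵢ = 17.7×10⁻⁶×49×550 + 16.1×10⁻⁶×49×825 + 1.1×10⁻⁶×49×650 = 1.163 mm.
Since the ends are fixed, an axial force P builds up, equal in every segment, with P · Σ Lᵢ/(AᵢEᵢ) = δ_free.
Σ Lᵢ/(AᵢEᵢ) = 550/(2275×101×10³) + 825/(2425×194×10³) + 650/(1125×140×10³) = 8.274×10⁻⁶ mm/N.
So P = 1.163 / 8.274×10⁻⁶ = 140.5 kN, compressive.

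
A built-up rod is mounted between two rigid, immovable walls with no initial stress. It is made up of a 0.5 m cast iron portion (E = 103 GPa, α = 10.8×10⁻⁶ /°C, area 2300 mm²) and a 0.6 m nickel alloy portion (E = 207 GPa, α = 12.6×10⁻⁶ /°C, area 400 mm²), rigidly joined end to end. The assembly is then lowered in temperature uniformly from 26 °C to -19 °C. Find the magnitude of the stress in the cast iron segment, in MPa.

σ ≈ 27.1 MPa (tensile)

With the walls removed the bar would change length by δ_free = Σ αᵢΔT Lᵢ = 10.8×10⁻⁶×45×500 + 12.6×10⁻⁶×45×600 = 0.5832 mm.
The walls prevent any net length change, so an axial force P (same in every segment) develops. Compatibility: P · Σ Lᵢ/(AᵢEᵢ) = δ_free.
Σ Lᵢ/(AᵢEᵢ) = 500/(2300×103×10³) + 600/(400×207×10³) = 9.357×10⁻⁶ mm/N.
P = 0.5832 / 9.357×10⁻⁶ = 62330 N = 62.33 kN, tensile.
σ_{cast iron} = P / A = 62330 / 2300 = 27.1 MPa.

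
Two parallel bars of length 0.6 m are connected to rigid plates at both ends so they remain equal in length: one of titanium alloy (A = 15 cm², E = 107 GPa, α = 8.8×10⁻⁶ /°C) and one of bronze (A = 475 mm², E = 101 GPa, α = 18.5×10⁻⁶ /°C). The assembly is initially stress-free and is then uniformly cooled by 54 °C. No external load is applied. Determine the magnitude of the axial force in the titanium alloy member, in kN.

P ≈ 19.3 kN (compressive in the titanium alloy)

The bronze has the larger α, so on cooling it would change length more than the titanium alloy if both were free. The rigid plates force a common final length, so the bronze is put into tension and the titanium alloy into compression, with equal and opposite forces P (no external load).
Compatibility of the two members (thermal + elastic change equal): (α₁ − α₂)ΔT = P·[1/(A₁E₁) + 1/(A₂E₂)].
|α₁ − α₂|·ΔT = 9.7×10⁻⁶ × 54 = 0.0005238.
1/(A₁E₁) + 1/(A₂E₂) = 1/(1500×107×10³) + 1/(475×101×10³) = 2.707×10⁻⁸ N⁻¹.
So P = 0.0005238 / 2.707×10⁻⁸ = 19.35 kN.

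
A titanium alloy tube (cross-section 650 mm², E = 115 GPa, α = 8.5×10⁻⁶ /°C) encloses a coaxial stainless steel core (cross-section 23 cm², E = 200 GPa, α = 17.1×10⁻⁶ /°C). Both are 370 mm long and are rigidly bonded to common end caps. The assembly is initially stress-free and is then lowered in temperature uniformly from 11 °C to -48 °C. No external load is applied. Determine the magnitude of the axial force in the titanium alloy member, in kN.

Equilibrium of a rigid end plate with no external load gives equal and opposite internal forces ±P in the two members. Since α_{stainless steel} > α_{titanium alloy}, cooling drives the stainless steel into tension and the titanium alloy into compression.
Compatibility of the two members (thermal + elastic change equal): (α₁ − α₂)ΔT = P·[1/(A₁E₁) + 1/(A₂E₂)].
|α₁ − α₂|·ΔT = 8.6×10⁻⁶ × 59 = 0.0005074.
1/(A₁E₁) + 1/(A₂E₂) = 1/(650×115×10³) + 1/(2300×200×10³) = 1.555×10⁻⁸ N⁻¹.
P = 0.0005074 / 1.555×10⁻⁸ = 32630 N = 32.63 kN.

P ≈ 32.6 kN (compressive in the titanium alloy)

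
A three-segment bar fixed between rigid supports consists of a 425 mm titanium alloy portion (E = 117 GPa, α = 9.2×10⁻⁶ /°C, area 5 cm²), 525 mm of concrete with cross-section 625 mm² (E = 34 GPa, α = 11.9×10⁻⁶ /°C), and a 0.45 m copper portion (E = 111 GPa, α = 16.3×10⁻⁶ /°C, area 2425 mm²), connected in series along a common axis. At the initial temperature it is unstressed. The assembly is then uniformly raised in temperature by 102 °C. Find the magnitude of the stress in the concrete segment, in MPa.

Free thermal expansion of the whole bar: Σ αᵢΔT Lᵢ = 9.2×10⁻⁶×102×425 + 11.9×10⁻⁶×102×525 + 16.3×10⁻⁶×102×450 = 1.784 mm.
Since the ends are fixed, an axial force P builds up, equal in every segment, with P · Σ Lᵢ/(AᵢEᵢ) = δ_free.
Σ Lᵢ/(AᵢEᵢ) = 425/(500×117×10³) + 525/(625×34×10³) + 450/(2425×111×10³) = 3.364×10⁻⁵ mm/N.
Hence P = δ_free / Σ(L/AE) = 1.784/3.364×10⁻⁵ = 53.03 kN (compressive).
σ_{concrete} = P / A = 53030 / 625 = 84.86 MPa.

σ ≈ 84.9 MPa (compressive)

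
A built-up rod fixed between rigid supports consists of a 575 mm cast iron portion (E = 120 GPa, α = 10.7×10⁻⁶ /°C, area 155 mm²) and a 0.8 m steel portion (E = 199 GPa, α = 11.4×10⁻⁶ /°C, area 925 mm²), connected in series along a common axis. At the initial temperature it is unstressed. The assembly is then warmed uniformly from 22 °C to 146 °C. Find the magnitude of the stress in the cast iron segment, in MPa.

σ ≈ 347 MPa (compressive)

If the supports were absent, the total length change would be Σ αᵢΔT Lᵢ = 10.7×10⁻⁶×124×575 + 11.4×10⁻⁶×124×800 = 1.894 mm.
Since the ends are fixed, an axial force P builds up, equal in every segment, with P · Σ Lᵢ/(AᵢEᵢ) = δ_free.
Σ Lᵢ/(AᵢEᵢ) = 575/(155×120×10³) + 800/(925×199×10³) = 3.526×10⁻⁵ mm/N.
P = 1.894 / 3.526×10⁻⁵ = 53710 N = 53.71 kN, compressive.
σ_{cast iron} = P / A = 53710 / 155 = 346.5 MPa.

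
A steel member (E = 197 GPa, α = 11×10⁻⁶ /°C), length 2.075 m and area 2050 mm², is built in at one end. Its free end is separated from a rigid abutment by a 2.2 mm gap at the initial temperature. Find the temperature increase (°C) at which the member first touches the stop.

ΔT ≈ 96.4 °C

The gap closes when αΔT L = 2.2 mm, since the member is still unstressed at that instant.
ΔT = 2.2 / (11×10⁻⁶ × 2075) = 96.39 °C.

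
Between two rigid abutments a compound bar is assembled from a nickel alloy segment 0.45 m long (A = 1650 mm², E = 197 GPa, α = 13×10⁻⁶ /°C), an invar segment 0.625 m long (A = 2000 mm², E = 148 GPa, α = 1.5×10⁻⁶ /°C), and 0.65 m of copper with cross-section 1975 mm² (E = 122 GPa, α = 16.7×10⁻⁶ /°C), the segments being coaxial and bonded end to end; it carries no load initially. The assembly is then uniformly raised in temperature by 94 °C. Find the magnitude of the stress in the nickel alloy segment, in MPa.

σ ≈ 162 MPa (compressive)

If the supports were absent, the total length change would be Σ αᵢΔT Lᵢ = 13×10⁻⁶×94×450 + 1.5×10⁻⁶×94×625 + 16.7×10⁻⁶×94×650 = 1.658 mm.
The rigid supports impose zero overall length change; the single axial force P common to all segments must satisfy P Σ Lᵢ/(AᵢEᵢ) = δ_free.
The series flexibility is Σ Lᵢ/(AᵢEᵢ) = 450/(1650×197×10³) + 625/(2000×148×10³) + 650/(1975×122×10³) = 6.194×10⁻⁶ mm/N.
So P = 1.658 / 6.194×10⁻⁶ = 267.8 kN, compressive.
σ_{nickel alloy} = P / A = 267800 / 1650 = 162.3 MPa.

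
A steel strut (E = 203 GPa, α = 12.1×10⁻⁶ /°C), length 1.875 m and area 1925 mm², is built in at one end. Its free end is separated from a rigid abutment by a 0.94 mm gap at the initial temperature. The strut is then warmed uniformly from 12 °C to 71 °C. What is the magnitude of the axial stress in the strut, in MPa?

Free thermal elongation = αΔT L = 12.1×10⁻⁶ × 59 × 1875 = 1.339 mm.
After closing the 0.94 mm clearance, 1.339 − 0.94 = 0.3986 mm of expansion remains to be suppressed by the wall.
That suppressed elongation corresponds to σ = E·Δ/L = 203×10³ × 0.3986/1875 = 43.15 MPa.

σ ≈ 43.2 MPa (compressive)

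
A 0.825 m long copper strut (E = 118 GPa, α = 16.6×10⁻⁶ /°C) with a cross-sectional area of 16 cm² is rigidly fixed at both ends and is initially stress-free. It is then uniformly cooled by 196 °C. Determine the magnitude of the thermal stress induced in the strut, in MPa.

σ ≈ 384 MPa (tensile)

Because both ends are immovable the net strain is zero, and the suppressed thermal strain is αΔT = 16.6×10⁻⁶ × 196 = 3253.6×10⁻⁶.
Hence σ = E·αΔT = 118×10³ × 3253.6×10⁻⁶ = 383.9 MPa, tensile.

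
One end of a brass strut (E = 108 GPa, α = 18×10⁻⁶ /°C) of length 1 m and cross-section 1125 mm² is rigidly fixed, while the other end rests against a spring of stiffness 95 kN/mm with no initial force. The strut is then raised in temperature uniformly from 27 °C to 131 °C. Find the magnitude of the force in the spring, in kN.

The unrestrained thermal change is αΔT L = 18×10⁻⁶ × 104 × 1000 = 1.872 mm.
With a force P in the spring, the elastic change of the strut is PL/(AE) and that of the spring is P/k; compatibility requires their sum to equal δ_free.
P [ L/(AE) + 1/k ] = δ_free → P [ 1000/(1125×108×10³) + 1/(95×10³) ] = 1.872.
P = 1.872 / 1.876×10⁻⁵ = 99800 N.

P ≈ 99.8 kN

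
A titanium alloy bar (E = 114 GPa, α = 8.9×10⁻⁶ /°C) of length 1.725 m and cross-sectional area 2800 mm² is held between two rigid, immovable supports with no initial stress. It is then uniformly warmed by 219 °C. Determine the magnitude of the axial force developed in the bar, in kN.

The ends cannot move, so σ = EαΔT = 114×10³ × 8.9×10⁻⁶ × 219 = 222.2 MPa.
Axial force P = σA = 222.2 × 2800 = 622200 N = 622.2 kN, compressive.

P ≈ 622 kN (compressive)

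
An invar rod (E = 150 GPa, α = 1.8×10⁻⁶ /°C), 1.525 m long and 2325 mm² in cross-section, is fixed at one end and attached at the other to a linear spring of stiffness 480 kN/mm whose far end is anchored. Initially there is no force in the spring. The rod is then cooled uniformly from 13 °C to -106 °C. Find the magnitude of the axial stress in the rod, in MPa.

σ ≈ 21.8 MPa (tensile)

If the spring were absent the rod would shorten by αΔT L = 1.8×10⁻⁶ × 119 × 1525 = 0.3267 mm.
With a force P in the spring, the elastic change of the rod is PL/(AE) and that of the spring is P/k; compatibility requires their sum to equal δ_free.
So P = δ_free / [L/(AE) + 1/k] = 0.3267 / [ 1525/(2325×150×10³) + 1/(480×10³) ].
P = 0.3267 / 6.456×10⁻⁶ = 50600 N.
σ = P/A = 50600/2325 = 21.76 MPa.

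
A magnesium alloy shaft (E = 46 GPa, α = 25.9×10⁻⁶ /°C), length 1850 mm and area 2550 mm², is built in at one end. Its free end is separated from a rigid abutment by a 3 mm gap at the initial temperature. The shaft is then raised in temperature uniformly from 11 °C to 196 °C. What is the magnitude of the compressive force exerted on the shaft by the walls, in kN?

Free thermal elongation = αΔT L = 25.9×10⁻⁶ × 185 × 1850 = 8.864 mm.
The gap closes (δ_free > 3 mm) and the wall then resists a further 8.864 − 3 = 5.864 mm of expansion.
Compatibility: PL/(AE) = 5.864 mm, so σ = P/A = E × (5.864/1850) = 145.8 MPa.
Force on the wall = σA = 145.8 × 2550 mm² = 371.8 kN.

P ≈ 372 kN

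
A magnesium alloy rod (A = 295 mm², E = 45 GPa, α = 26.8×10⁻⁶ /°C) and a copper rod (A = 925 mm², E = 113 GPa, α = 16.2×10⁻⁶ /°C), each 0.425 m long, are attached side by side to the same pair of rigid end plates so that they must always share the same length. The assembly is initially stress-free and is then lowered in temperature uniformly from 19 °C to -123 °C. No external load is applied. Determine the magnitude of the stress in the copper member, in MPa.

The magnesium alloy has the larger α, so on cooling it would change length more than the copper if both were free. The rigid plates force a common final length, so the magnesium alloy is put into tension and the copper into compression, with equal and opposite forces P (no external load).
Compatibility of the two members (thermal + elastic change equal): (α₁ − α₂)ΔT = P·[1/(A₁E₁) + 1/(A₂E₂)].
|α₁ − α₂|·ΔT = 10.6×10⁻⁶ × 142 = 0.001505.
1/(A₁E₁) + 1/(A₂E₂) = 1/(295×45×10³) + 1/(925×113×10³) = 8.49×10⁻⁸ N⁻¹.
P = 0.001505 / 8.49×10⁻⁸ = 17730 N = 17.73 kN.
σ_{copper} = P/A₂ = 17730/925 = 19.17 MPa, compressive.

σ ≈ 19.2 MPa (compressive)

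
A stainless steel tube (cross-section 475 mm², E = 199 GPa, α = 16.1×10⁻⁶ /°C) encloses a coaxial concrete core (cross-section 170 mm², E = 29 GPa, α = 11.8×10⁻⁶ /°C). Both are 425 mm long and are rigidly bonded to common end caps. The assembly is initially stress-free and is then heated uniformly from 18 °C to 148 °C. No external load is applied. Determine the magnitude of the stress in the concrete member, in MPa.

σ ≈ 15.4 MPa (tensile)

Both members must finish at the same length. With the larger α, the stainless steel tends to over-expand; the plates restrain it, putting the stainless steel in compression and the concrete in tension. With no external load the two internal forces are equal and opposite, magnitude P.
Equating the net (thermal + elastic) strains gives |α₁ − α₂|·ΔT = P·[1/(A₁E₁) + 1/(A₂E₂)].
|α₁ − α₂|·ΔT = 4.3×10⁻⁶ × 130 = 0.000559.
1/(A₁E₁) + 1/(A₂E₂) = 1/(475×199×10³) + 1/(170×29×10³) = 2.134×10⁻⁷ N⁻¹.
P = 0.000559 / 2.134×10⁻⁷ = 2619 N = 2.619 kN.
σ_{concrete} = P/A₂ = 2619/170 = 15.41 MPa, tensile.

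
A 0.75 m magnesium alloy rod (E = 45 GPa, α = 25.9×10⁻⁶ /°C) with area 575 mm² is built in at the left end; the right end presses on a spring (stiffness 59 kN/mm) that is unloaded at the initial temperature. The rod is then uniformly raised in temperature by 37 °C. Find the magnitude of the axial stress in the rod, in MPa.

If the spring were absent the rod would lengthen by αΔT L = 25.9×10⁻⁶ × 37 × 750 = 0.7187 mm.
With a force P in the spring, the elastic change of the rod is PL/(AE) and that of the spring is P/k; compatibility requires their sum to equal δ_free.
So P = δ_free / [L/(AE) + 1/k] = 0.7187 / [ 750/(575×45×10³) + 1/(59×10³) ].
P = 0.7187 / 4.593×10⁻⁵ = 15650 N.
σ = P/A = 15650/575 = 27.21 MPa.

σ ≈ 27.2 MPa (compressive)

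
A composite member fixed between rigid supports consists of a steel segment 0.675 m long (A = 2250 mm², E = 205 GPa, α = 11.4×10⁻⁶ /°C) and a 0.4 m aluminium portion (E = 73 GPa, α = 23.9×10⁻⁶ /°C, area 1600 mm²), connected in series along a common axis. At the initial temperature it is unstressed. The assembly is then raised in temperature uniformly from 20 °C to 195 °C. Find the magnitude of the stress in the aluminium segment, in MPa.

Free thermal expansion of the whole bar: Σ αᵢΔT Lᵢ = 11.4×10⁻⁶×175×675 + 23.9×10⁻⁶×175×400 = 3.02 mm.
The walls prevent any net length change, so an axial force P (same in every segment) develops. Compatibility: P · Σ Lᵢ/(AᵢEᵢ) = δ_free.
Σ Lᵢ/(AᵢEᵢ) = 675/(2250×205×10³) + 400/(1600×73×10³) = 4.888×10⁻⁶ mm/N.
Hence P = δ_free / Σ(L/AE) = 3.02/4.888×10⁻⁶ = 617.8 kN (compressive).
σ_{aluminium} = P / A = 617800 / 1600 = 386.1 MPa.

σ ≈ 386 MPa (compressive)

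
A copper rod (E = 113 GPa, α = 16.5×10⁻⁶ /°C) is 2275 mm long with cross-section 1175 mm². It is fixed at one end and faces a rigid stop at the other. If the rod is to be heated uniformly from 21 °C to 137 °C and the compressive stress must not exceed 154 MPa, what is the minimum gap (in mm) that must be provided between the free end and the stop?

g ≈ 1.25 mm

With no wall the rod would lengthen by αΔT L = 16.5×10⁻⁶ × 116 × 2275 = 4.354 mm.
A stress of 154 MPa corresponds to the wall pushing the rod back by σL/E = 154×2275/(113×10³) = 3.1 mm.
The gap must absorb the remainder: g_min = 4.354 − 3.1 = 1.254 mm.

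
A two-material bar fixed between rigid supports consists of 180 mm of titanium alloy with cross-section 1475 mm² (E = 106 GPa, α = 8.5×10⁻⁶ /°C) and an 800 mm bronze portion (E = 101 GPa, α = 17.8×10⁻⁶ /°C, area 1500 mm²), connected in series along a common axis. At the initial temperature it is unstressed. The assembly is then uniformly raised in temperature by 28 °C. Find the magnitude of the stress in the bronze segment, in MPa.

With the walls removed the bar would change length by δ_free = Σ αᵢΔT Lᵢ = 8.5×10⁻⁶×28×180 + 17.8×10⁻⁶×28×800 = 0.4416 mm.
The walls prevent any net length change, so an axial force P (same in every segment) develops. Compatibility: P · Σ Lᵢ/(AᵢEᵢ) = δ_free.
The series flexibility is Σ Lᵢ/(AᵢEᵢ) = 180/(1475×106×10³) + 800/(1500×101×10³) = 6.432×10⁻⁶ mm/N.
So P = 0.4416 / 6.432×10⁻⁶ = 68.65 kN, compressive.
σ_{bronze} = P / A = 68650 / 1500 = 45.77 MPa.

σ ≈ 45.8 MPa (compressive)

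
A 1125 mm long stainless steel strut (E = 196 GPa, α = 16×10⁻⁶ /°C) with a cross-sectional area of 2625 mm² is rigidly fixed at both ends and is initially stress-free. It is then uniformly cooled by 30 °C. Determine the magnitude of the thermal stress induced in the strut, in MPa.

σ ≈ 94.1 MPa (tensile)

With length fixed, the mechanical strain must cancel the thermal strain αΔT = 16×10⁻⁶ × 30 = 480×10⁻⁶.
Hence σ = E·αΔT = 196×10³ × 480×10⁻⁶ = 94.08 MPa, tensile.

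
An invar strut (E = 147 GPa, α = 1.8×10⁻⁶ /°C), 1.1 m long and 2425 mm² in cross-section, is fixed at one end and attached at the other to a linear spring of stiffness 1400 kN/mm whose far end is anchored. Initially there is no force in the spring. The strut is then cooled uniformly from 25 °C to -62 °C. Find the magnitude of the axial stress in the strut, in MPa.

If the spring were absent the strut would shorten by αΔT L = 1.8×10⁻⁶ × 87 × 1100 = 0.1723 mm.
With a force P in the spring, the elastic change of the strut is PL/(AE) and that of the spring is P/k; compatibility requires their sum to equal δ_free.
So P = δ_free / [L/(AE) + 1/k] = 0.1723 / [ 1100/(2425×147×10³) + 1/(1400×10³) ].
P = 0.1723 / 3.8×10⁻⁶ = 45330 N.
σ = P/A = 45330/2425 = 18.69 MPa.

σ ≈ 18.7 MPa (tensile)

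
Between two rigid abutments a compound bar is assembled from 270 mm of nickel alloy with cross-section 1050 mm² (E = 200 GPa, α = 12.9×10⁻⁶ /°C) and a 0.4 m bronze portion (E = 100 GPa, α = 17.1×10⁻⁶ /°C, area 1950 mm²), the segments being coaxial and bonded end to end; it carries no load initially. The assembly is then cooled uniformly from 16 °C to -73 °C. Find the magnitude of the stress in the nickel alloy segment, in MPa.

If the supports were absent, the total length change would be Σ αᵢΔT Lᵢ = 12.9×10⁻⁶×89×270 + 17.1×10⁻⁶×89×400 = 0.9187 mm.
The rigid supports impose zero overall length change; the single axial force P common to all segments must satisfy P Σ Lᵢ/(AᵢEᵢ) = δ_free.
Σ Lᵢ/(AᵢEᵢ) = 270/(1050×200×10³) + 400/(1950×100×10³) = 3.337×10⁻⁶ mm/N.
Hence P = δ_free / Σ(L/AE) = 0.9187/3.337×10⁻⁶ = 275.3 kN (tensile).
σ_{nickel alloy} = P / A = 275300 / 1050 = 262.2 MPa.

σ ≈ 262 MPa (tensile)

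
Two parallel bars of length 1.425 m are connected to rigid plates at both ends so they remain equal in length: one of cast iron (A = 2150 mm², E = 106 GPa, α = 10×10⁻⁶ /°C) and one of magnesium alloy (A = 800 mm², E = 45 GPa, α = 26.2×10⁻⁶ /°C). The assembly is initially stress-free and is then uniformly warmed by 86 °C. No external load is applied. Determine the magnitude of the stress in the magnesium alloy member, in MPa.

σ ≈ 54.1 MPa (compressive)

Equilibrium of a rigid end plate with no external load gives equal and opposite internal forces ±P in the two members. Since α_{magnesium alloy} > α_{cast iron}, heating drives the magnesium alloy into compression and the cast iron into tension.
Compatibility of the two members (thermal + elastic change equal): (α₁ − α₂)ΔT = P·[1/(A₁E₁) + 1/(A₂E₂)].
|α₁ − α₂|·ΔT = 16.2×10⁻⁶ × 86 = 0.001393.
1/(A₁E₁) + 1/(A₂E₂) = 1/(2150×106×10³) + 1/(800×45×10³) = 3.217×10⁻⁸ N⁻¹.
P = 0.001393 / 3.217×10⁻⁸ = 43310 N = 43.31 kN.
σ_{magnesium alloy} = P/A₂ = 43310/800 = 54.14 MPa, compressive.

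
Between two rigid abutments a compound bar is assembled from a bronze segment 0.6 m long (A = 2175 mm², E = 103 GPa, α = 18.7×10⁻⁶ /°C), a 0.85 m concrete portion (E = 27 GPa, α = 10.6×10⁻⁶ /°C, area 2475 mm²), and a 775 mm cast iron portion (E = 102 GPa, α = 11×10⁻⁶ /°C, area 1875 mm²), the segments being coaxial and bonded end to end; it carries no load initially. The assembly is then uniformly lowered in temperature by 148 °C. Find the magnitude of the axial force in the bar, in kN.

P ≈ 219 kN (tensile)

With the walls removed the bar would change length by δ_free = Σ αᵢΔT Lᵢ = 18.7×10⁻⁶×148×600 + 10.6×10⁻⁶×148×850 + 11×10⁻⁶×148×775 = 4.256 mm.
Since the ends are fixed, an axial force P builds up, equal in every segment, with P · Σ Lᵢ/(AᵢEᵢ) = δ_free.
Σ Lᵢ/(AᵢEᵢ) = 600/(2175×103×10³) + 850/(2475×27×10³) + 775/(1875×102×10³) = 1.945×10⁻⁵ mm/N.
P = 4.256 / 1.945×10⁻⁵ = 218800 N = 218.8 kN, tensile.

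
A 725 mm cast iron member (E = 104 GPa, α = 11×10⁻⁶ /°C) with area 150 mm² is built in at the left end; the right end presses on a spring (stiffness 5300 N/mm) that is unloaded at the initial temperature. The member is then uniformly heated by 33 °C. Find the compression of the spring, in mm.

δ ≈ 0.211 mm

If the spring were absent the member would lengthen by αΔT L = 11×10⁻⁶ × 33 × 725 = 0.2632 mm.
Let P be the compressive force at the spring. The member shortens elastically by PL/(AE) and the spring compresses by P/k; together these equal δ_free.
So P = δ_free / [L/(AE) + 1/k] = 0.2632 / [ 725/(150×104×10³) + 1/(5300) ].
P = 0.2632 / 0.0002352 = 1119 N.
Spring compression = P/k = 1119/(5300) = 0.2112 mm.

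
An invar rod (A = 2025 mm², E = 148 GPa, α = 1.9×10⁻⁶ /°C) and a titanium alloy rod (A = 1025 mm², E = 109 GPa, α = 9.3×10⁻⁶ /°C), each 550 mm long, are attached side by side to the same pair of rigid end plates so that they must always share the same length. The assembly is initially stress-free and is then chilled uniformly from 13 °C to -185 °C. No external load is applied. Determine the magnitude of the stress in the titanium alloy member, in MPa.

σ ≈ 116 MPa (tensile)

Both members must finish at the same length. With the larger α, the titanium alloy tends to over-contract; the plates restrain it, putting the titanium alloy in tension and the invar in compression. With no external load the two internal forces are equal and opposite, magnitude P.
Compatibility of the two members (thermal + elastic change equal): (α₁ − α₂)ΔT = P·[1/(A₁E₁) + 1/(A₂E₂)].
|α₁ − α₂|·ΔT = 7.4×10⁻⁶ × 198 = 0.001465.
1/(A₁E₁) + 1/(A₂E₂) = 1/(2025×148×10³) + 1/(1025×109×10³) = 1.229×10⁻⁸ N⁻¹.
So P = 0.001465 / 1.229×10⁻⁸ = 119.2 kN.
σ_{titanium alloy} = P/A₂ = 119200/1025 = 116.3 MPa, tensile.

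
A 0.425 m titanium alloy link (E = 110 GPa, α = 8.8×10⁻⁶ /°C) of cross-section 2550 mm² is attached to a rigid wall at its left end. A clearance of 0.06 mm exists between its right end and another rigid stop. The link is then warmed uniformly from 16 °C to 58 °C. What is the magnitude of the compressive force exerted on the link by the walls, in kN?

Unrestrained expansion: δ_free = αΔT L = 8.8×10⁻⁶ × 42 × 425 = 0.1571 mm.
This exceeds the 0.06 mm gap, so the wall pushes back. The portion of expansion that must be recovered elastically is δ_free − gap = 0.1571 − 0.06 = 0.09708 mm.
So σ = E(δ_free − g)/L = 110×10³ × 0.09708/425 = 25.13 MPa.
P = σA = 25.13 × 2550 = 64.07 kN.

P ≈ 64.1 kN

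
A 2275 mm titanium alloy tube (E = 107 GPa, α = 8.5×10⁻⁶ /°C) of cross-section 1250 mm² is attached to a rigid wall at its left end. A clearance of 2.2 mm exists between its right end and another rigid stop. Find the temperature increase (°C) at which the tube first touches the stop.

ΔT ≈ 114 °C

Contact occurs when the free expansion equals the gap: αΔT L = 2.2 mm.
ΔT = 2.2 / (8.5×10⁻⁶ × 2275) = 113.8 °C.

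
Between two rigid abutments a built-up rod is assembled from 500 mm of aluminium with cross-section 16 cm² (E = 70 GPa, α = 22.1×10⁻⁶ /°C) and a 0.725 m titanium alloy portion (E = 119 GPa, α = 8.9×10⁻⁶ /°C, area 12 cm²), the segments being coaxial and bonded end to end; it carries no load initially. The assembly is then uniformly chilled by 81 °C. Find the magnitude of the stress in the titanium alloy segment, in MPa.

Free thermal contraction of the whole bar: Σ αᵢΔT Lᵢ = 22.1×10⁻⁶×81×500 + 8.9×10⁻⁶×81×725 = 1.418 mm.
The walls prevent any net length change, so an axial force P (same in every segment) develops. Compatibility: P · Σ Lᵢ/(AᵢEᵢ) = δ_free.
The series flexibility is Σ Lᵢ/(AᵢEᵢ) = 500/(1600×70×10³) + 725/(1200×119×10³) = 9.541×10⁻⁶ mm/N.
Hence P = δ_free / Σ(L/AE) = 1.418/9.541×10⁻⁶ = 148.6 kN (tensile).
σ_{titanium alloy} = P / A = 148600 / 1200 = 123.8 MPa.

σ ≈ 124 MPa (tensile)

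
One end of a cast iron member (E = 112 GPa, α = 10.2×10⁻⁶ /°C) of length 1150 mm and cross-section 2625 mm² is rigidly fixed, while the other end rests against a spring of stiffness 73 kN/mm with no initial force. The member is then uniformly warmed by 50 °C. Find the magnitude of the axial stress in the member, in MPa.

Free thermal expansion: δ_free = αΔT L = 10.2×10⁻⁶ × 50 × 1150 = 0.5865 mm.
Let P be the compressive force at the spring. The member shortens elastically by PL/(AE) and the spring compresses by P/k; together these equal δ_free.
So P = δ_free / [L/(AE) + 1/k] = 0.5865 / [ 1150/(2625×112×10³) + 1/(73×10³) ].
P = 0.5865 / 1.761×10⁻⁵ = 33300 N.
σ = P/A = 33300/2625 = 12.69 MPa.

σ ≈ 12.7 MPa (compressive)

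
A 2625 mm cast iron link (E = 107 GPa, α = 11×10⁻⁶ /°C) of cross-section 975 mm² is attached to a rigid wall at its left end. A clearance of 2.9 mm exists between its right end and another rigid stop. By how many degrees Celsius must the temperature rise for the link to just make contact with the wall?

The gap closes when αΔT L = 2.9 mm, since the link is still unstressed at that instant.
ΔT = 2.9 / (11×10⁻⁶ × 2625) = 100.4 °C.

ΔT ≈ 100 °C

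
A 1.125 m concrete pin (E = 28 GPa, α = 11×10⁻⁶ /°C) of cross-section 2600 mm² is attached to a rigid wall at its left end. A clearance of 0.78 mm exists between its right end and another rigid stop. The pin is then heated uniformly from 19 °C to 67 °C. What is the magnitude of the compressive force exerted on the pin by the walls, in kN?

P ≈ 0 kN

Unrestrained expansion: δ_free = αΔT L = 11×10⁻⁶ × 48 × 1125 = 0.594 mm.
Since δ_free = 0.594 mm is less than the 0.78 mm gap, the pin never touches the wall. No axial force develops.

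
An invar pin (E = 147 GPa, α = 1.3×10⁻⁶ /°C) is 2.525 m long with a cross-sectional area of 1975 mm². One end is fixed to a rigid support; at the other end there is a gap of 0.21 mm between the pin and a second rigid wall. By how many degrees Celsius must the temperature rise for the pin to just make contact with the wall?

ΔT ≈ 64 °C

Contact occurs when the free expansion equals the gap: αΔT L = 0.21 mm.
ΔT = 0.21 / (1.3×10⁻⁶ × 2525) = 63.98 °C.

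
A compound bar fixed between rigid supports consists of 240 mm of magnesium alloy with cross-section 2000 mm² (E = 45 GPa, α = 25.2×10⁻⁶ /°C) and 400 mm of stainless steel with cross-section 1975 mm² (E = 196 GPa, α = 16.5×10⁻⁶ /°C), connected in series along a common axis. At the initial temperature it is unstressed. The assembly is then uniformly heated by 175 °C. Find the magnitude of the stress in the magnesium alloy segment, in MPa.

If the supports were absent, the total length change would be Σ αᵢΔT Lᵢ = 25.2×10⁻⁶×175×240 + 16.5×10⁻⁶×175×400 = 2.213 mm.
The rigid supports impose zero overall length change; the single axial force P common to all segments must satisfy P Σ Lᵢ/(AᵢEᵢ) = δ_free.
The series flexibility is Σ Lᵢ/(AᵢEᵢ) = 240/(2000×45×10³) + 400/(1975×196×10³) = 3.7×10⁻⁶ mm/N.
So P = 2.213 / 3.7×10⁻⁶ = 598.2 kN, compressive.
σ_{magnesium alloy} = P / A = 598200 / 2000 = 299.1 MPa.

σ ≈ 299 MPa (compressive)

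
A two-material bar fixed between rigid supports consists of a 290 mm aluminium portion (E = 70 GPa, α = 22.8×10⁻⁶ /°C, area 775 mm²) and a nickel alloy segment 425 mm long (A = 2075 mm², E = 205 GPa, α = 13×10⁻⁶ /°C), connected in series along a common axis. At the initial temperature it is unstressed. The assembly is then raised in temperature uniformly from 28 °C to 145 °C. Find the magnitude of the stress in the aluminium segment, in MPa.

With the walls removed the bar would change length by δ_free = Σ αᵢΔT Lᵢ = 22.8×10⁻⁶×117×290 + 13×10⁻⁶×117×425 = 1.42 mm.
The walls prevent any net length change, so an axial force P (same in every segment) develops. Compatibility: P · Σ Lᵢ/(AᵢEᵢ) = δ_free.
Σ Lᵢ/(AᵢEᵢ) = 290/(775×70×10³) + 425/(2075×205×10³) = 6.345×10⁻⁶ mm/N.
P = 1.42 / 6.345×10⁻⁶ = 223800 N = 223.8 kN, compressive.
σ_{aluminium} = P / A = 223800 / 775 = 288.8 MPa.

σ ≈ 289 MPa (compressive)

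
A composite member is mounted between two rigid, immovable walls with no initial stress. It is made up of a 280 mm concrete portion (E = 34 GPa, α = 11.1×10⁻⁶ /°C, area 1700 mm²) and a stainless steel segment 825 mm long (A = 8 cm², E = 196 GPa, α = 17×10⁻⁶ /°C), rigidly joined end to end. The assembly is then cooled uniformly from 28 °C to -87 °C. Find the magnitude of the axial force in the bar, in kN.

If the supports were absent, the total length change would be Σ αᵢΔT Lᵢ = 11.1×10⁻⁶×115×280 + 17×10⁻⁶×115×825 = 1.97 mm.
Since the ends are fixed, an axial force P builds up, equal in every segment, with P · Σ Lᵢ/(AᵢEᵢ) = δ_free.
The series flexibility is Σ Lᵢ/(AᵢEᵢ) = 280/(1700×34×10³) + 825/(800×196×10³) = 1.011×10⁻⁵ mm/N.
Hence P = δ_free / Σ(L/AE) = 1.97/1.011×10⁻⁵ = 195 kN (tensile).

P ≈ 195 kN (tensile)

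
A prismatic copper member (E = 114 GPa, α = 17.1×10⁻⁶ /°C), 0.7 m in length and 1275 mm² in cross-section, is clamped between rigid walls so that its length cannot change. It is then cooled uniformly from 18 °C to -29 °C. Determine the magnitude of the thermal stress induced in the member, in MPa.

σ ≈ 91.6 MPa (tensile)

Because both ends are immovable the net strain is zero, and the suppressed thermal strain is αΔT = 17.1×10⁻⁶ × 47 = 803.7×10⁻⁶.
σ = EαΔT = 114×10³ × 17.1×10⁻⁶ × 47 = 91.62 MPa (tensile; the member is trying to contract).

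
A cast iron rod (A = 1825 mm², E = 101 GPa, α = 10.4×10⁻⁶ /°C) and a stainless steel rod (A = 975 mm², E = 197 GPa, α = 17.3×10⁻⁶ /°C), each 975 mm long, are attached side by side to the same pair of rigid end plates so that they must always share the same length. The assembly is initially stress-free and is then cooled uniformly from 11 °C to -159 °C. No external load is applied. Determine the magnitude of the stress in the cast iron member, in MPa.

The stainless steel has the larger α, so on cooling it would change length more than the cast iron if both were free. The rigid plates force a common final length, so the stainless steel is put into tension and the cast iron into compression, with equal and opposite forces P (no external load).
Compatibility of the two members (thermal + elastic change equal): (α₁ − α₂)ΔT = P·[1/(A₁E₁) + 1/(A₂E₂)].
|α₁ − α₂|·ΔT = 6.9×10⁻⁶ × 170 = 0.001173.
1/(A₁E₁) + 1/(A₂E₂) = 1/(1825×101×10³) + 1/(975×197×10³) = 1.063×10⁻⁸ N⁻¹.
P = 0.001173 / 1.063×10⁻⁸ = 110300 N = 110.3 kN.
σ_{cast iron} = P/A₁ = 110300/1825 = 60.46 MPa, compressive.

σ ≈ 60.5 MPa (compressive)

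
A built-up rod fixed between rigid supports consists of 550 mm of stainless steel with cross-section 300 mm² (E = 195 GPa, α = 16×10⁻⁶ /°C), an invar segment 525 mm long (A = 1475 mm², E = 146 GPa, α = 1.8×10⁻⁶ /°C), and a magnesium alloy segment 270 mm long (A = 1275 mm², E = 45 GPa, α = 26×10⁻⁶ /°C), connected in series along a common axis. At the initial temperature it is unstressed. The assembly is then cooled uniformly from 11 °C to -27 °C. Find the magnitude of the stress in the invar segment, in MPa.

Free thermal contraction of the whole bar: Σ αᵢΔT Lᵢ = 16×10⁻⁶×38×550 + 1.8×10⁻⁶×38×525 + 26×10⁻⁶×38×270 = 0.6371 mm.
Since the ends are fixed, an axial force P builds up, equal in every segment, with P · Σ Lᵢ/(AᵢEᵢ) = δ_free.
The series flexibility is Σ Lᵢ/(AᵢEᵢ) = 550/(300×195×10³) + 525/(1475×146×10³) + 270/(1275×45×10³) = 1.655×10⁻⁵ mm/N.
So P = 0.6371 / 1.655×10⁻⁵ = 38.5 kN, tensile.
σ_{invar} = P / A = 38500 / 1475 = 26.1 MPa.

σ ≈ 26.1 MPa (tensile)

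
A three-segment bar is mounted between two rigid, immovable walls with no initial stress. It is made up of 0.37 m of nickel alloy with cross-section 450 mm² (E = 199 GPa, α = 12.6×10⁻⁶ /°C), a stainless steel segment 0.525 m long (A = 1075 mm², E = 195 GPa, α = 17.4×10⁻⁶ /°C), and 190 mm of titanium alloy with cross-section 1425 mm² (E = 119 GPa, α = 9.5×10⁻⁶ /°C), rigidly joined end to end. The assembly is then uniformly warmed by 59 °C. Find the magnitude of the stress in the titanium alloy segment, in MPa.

With the walls removed the bar would change length by δ_free = Σ αᵢΔT Lᵢ = 12.6×10⁻⁶×59×370 + 17.4×10⁻⁶×59×525 + 9.5×10⁻⁶×59×190 = 0.9205 mm.
Since the ends are fixed, an axial force P builds up, equal in every segment, with P · Σ Lᵢ/(AᵢEᵢ) = δ_free.
The series flexibility is Σ Lᵢ/(AᵢEᵢ) = 370/(450×199×10³) + 525/(1075×195×10³) + 190/(1425×119×10³) = 7.757×10⁻⁶ mm/N.
So P = 0.9205 / 7.757×10⁻⁶ = 118.7 kN, compressive.
σ_{titanium alloy} = P / A = 118700 / 1425 = 83.28 MPa.

σ ≈ 83.3 MPa (compressive)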